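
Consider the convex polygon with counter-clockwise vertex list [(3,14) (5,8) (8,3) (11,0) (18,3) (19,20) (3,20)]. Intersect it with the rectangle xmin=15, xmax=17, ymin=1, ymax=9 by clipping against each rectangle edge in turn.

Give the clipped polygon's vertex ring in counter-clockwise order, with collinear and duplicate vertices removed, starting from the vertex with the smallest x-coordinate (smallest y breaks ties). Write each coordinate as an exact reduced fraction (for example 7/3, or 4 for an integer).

Clipped polygon: [(15,12/7) (17,18/7) (17,9) (15,9)]

1. After x ≥ 15: [(15,12/7) (18,3) (19,20) (15,20)]
2. After x ≤ 17: [(15,12/7) (17,18/7) (17,20) (15,20)]
3. After y ≥ 1: [(15,12/7) (17,18/7) (17,20) (15,20)]
4. After y ≤ 9: [(15,9) (15,12/7) (17,18/7) (17,9)]
5. Canonical ring: [(15,12/7) (17,18/7) (17,9) (15,9)]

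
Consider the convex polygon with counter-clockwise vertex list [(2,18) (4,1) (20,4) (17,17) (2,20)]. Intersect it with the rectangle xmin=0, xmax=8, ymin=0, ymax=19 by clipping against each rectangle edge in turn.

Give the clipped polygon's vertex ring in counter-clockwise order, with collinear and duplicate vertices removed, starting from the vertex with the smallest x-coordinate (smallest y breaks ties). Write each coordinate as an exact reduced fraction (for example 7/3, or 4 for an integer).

Clipped polygon: [(2,18) (4,1) (8,7/4) (8,94/5) (7,19) (2,19)]

1. After x ≥ 0: [(2,18) (4,1) (20,4) (17,17) (2,20)]
2. After x ≤ 8: [(2,18) (4,1) (8,7/4) (8,94/5) (2,20)]
3. After y ≥ 0: [(2,18) (4,1) (8,7/4) (8,94/5) (2,20)]
4. After y ≤ 19: [(2,19) (2,18) (4,1) (8,7/4) (8,94/5) (7,19)]
5. Canonical ring: [(2,18) (4,1) (8,7/4) (8,94/5) (7,19) (2,19)]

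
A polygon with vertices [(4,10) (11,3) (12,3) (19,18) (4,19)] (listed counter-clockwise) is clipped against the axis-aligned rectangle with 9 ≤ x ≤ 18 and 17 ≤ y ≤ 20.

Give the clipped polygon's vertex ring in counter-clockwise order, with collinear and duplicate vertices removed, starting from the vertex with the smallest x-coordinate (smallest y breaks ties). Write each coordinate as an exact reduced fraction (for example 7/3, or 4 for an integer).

1. After x ≥ 9: [(9,5) (11,3) (12,3) (19,18) (9,56/3)]
2. After x ≤ 18: [(9,5) (11,3) (12,3) (18,111/7) (18,271/15) (9,56/3)]
3. After y ≥ 17: [(9,17) (18,17) (18,271/15) (9,56/3)]
4. After y ≤ 20: [(9,17) (18,17) (18,271/15) (9,56/3)]
5. Canonical ring: [(9,17) (18,17) (18,271/15) (9,56/3)]

Clipped polygon: [(9,17) (18,17) (18,271/15) (9,56/3)]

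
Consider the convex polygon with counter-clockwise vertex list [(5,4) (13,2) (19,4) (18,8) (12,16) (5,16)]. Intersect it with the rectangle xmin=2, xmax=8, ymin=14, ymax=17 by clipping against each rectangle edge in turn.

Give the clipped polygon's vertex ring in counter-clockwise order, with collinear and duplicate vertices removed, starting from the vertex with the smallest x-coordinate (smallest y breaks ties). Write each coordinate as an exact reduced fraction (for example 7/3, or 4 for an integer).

Clipped polygon: [(5,14) (8,14) (8,16) (5,16)]

1. After x ≥ 2: [(5,4) (13,2) (19,4) (18,8) (12,16) (5,16)]
2. After x ≤ 8: [(5,4) (8,13/4) (8,16) (5,16)]
3. After y ≥ 14: [(5,14) (8,14) (8,16) (5,16)]
4. After y ≤ 17: [(5,14) (8,14) (8,16) (5,16)]
5. Canonical ring: [(5,14) (8,14) (8,16) (5,16)]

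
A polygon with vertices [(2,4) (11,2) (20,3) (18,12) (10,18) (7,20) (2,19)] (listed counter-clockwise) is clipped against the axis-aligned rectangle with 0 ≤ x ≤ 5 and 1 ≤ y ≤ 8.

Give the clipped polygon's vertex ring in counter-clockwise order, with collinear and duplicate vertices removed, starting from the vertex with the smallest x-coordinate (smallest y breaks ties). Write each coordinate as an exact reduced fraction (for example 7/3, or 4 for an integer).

Clipped polygon: [(2,4) (5,10/3) (5,8) (2,8)]

1. After x ≥ 0: [(2,4) (11,2) (20,3) (18,12) (10,18) (7,20) (2,19)]
2. After x ≤ 5: [(2,4) (5,10/3) (5,98/5) (2,19)]
3. After y ≥ 1: [(2,4) (5,10/3) (5,98/5) (2,19)]
4. After y ≤ 8: [(2,8) (2,4) (5,10/3) (5,8)]
5. Canonical ring: [(2,4) (5,10/3) (5,8) (2,8)]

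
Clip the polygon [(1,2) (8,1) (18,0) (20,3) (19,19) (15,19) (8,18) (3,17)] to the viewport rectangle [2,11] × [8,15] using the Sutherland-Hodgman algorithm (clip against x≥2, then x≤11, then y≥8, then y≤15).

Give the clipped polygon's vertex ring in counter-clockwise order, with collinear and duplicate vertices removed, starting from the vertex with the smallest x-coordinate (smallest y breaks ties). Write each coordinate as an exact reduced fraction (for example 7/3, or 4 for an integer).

1. After x ≥ 2: [(2,19/2) (2,13/7) (8,1) (18,0) (20,3) (19,19) (15,19) (8,18) (3,17)]
2. After x ≤ 11: [(2,19/2) (2,13/7) (8,1) (11,7/10) (11,129/7) (8,18) (3,17)]
3. After y ≥ 8: [(2,19/2) (2,8) (11,8) (11,129/7) (8,18) (3,17)]
4. After y ≤ 15: [(41/15,15) (2,19/2) (2,8) (11,8) (11,15)]
5. Canonical ring: [(2,8) (11,8) (11,15) (41/15,15) (2,19/2)]

Clipped polygon: [(2,8) (11,8) (11,15) (41/15,15) (2,19/2)]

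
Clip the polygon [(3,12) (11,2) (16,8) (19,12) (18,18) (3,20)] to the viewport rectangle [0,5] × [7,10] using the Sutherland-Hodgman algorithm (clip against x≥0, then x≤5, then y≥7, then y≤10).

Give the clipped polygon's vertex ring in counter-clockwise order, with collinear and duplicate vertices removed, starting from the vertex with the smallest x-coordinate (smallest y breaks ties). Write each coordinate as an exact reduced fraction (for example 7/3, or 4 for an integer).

1. After x ≥ 0: [(3,12) (11,2) (16,8) (19,12) (18,18) (3,20)]
2. After x ≤ 5: [(3,12) (5,19/2) (5,296/15) (3,20)]
3. After y ≥ 7: [(3,12) (5,19/2) (5,296/15) (3,20)]
4. After y ≤ 10: [(23/5,10) (5,19/2) (5,10)]
5. Canonical ring: [(23/5,10) (5,19/2) (5,10)]

Clipped polygon: [(23/5,10) (5,19/2) (5,10)]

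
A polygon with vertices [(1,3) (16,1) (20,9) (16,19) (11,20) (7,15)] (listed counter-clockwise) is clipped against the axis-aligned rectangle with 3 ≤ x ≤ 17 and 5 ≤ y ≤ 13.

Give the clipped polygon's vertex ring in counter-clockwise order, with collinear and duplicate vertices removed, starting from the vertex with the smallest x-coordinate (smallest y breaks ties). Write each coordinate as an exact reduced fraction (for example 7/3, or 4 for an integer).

Clipped polygon: [(3,5) (17,5) (17,13) (6,13) (3,7)]

1. After x ≥ 3: [(3,7) (3,41/15) (16,1) (20,9) (16,19) (11,20) (7,15)]
2. After x ≤ 17: [(3,7) (3,41/15) (16,1) (17,3) (17,33/2) (16,19) (11,20) (7,15)]
3. After y ≥ 5: [(3,7) (3,5) (17,5) (17,33/2) (16,19) (11,20) (7,15)]
4. After y ≤ 13: [(6,13) (3,7) (3,5) (17,5) (17,13)]
5. Canonical ring: [(3,5) (17,5) (17,13) (6,13) (3,7)]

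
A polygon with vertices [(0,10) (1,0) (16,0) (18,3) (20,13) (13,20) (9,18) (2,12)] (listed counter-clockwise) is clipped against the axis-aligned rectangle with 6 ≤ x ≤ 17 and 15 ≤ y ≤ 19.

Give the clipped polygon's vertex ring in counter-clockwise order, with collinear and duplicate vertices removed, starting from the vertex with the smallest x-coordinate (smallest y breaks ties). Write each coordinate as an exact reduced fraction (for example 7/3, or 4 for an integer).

1. After x ≥ 6: [(6,0) (16,0) (18,3) (20,13) (13,20) (9,18) (6,108/7)]
2. After x ≤ 17: [(6,0) (16,0) (17,3/2) (17,16) (13,20) (9,18) (6,108/7)]
3. After y ≥ 15: [(6,15) (17,15) (17,16) (13,20) (9,18) (6,108/7)]
4. After y ≤ 19: [(6,15) (17,15) (17,16) (14,19) (11,19) (9,18) (6,108/7)]
5. Canonical ring: [(6,15) (17,15) (17,16) (14,19) (11,19) (9,18) (6,108/7)]

Clipped polygon: [(6,15) (17,15) (17,16) (14,19) (11,19) (9,18) (6,108/7)]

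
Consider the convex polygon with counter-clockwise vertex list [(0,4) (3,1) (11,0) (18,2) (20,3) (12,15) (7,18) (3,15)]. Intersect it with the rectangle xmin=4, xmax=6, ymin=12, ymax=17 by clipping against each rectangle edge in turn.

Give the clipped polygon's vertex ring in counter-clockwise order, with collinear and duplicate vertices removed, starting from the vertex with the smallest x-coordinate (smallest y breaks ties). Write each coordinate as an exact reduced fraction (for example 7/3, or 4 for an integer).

Clipped polygon: [(4,12) (6,12) (6,17) (17/3,17) (4,63/4)]

1. After x ≥ 4: [(4,7/8) (11,0) (18,2) (20,3) (12,15) (7,18) (4,63/4)]
2. After x ≤ 6: [(4,7/8) (6,5/8) (6,69/4) (4,63/4)]
3. After y ≥ 12: [(4,12) (6,12) (6,69/4) (4,63/4)]
4. After y ≤ 17: [(4,12) (6,12) (6,17) (17/3,17) (4,63/4)]
5. Canonical ring: [(4,12) (6,12) (6,17) (17/3,17) (4,63/4)]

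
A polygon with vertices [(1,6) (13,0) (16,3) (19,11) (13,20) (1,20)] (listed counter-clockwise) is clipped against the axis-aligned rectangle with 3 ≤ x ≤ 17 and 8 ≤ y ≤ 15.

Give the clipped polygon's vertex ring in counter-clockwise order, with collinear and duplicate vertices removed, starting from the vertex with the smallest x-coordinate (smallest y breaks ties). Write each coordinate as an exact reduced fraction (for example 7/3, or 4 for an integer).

1. After x ≥ 3: [(3,5) (13,0) (16,3) (19,11) (13,20) (3,20)]
2. After x ≤ 17: [(3,5) (13,0) (16,3) (17,17/3) (17,14) (13,20) (3,20)]
3. After y ≥ 8: [(3,8) (17,8) (17,14) (13,20) (3,20)]
4. After y ≤ 15: [(3,15) (3,8) (17,8) (17,14) (49/3,15)]
5. Canonical ring: [(3,8) (17,8) (17,14) (49/3,15) (3,15)]

Clipped polygon: [(3,8) (17,8) (17,14) (49/3,15) (3,15)]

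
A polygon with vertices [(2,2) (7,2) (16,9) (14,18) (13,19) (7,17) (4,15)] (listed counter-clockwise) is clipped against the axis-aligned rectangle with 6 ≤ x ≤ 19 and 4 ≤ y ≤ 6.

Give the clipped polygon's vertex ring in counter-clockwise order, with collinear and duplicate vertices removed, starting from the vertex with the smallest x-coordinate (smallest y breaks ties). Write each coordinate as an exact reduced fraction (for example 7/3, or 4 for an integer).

1. After x ≥ 6: [(6,2) (7,2) (16,9) (14,18) (13,19) (7,17) (6,49/3)]
2. After x ≤ 19: [(6,2) (7,2) (16,9) (14,18) (13,19) (7,17) (6,49/3)]
3. After y ≥ 4: [(6,4) (67/7,4) (16,9) (14,18) (13,19) (7,17) (6,49/3)]
4. After y ≤ 6: [(6,6) (6,4) (67/7,4) (85/7,6)]
5. Canonical ring: [(6,4) (67/7,4) (85/7,6) (6,6)]

Clipped polygon: [(6,4) (67/7,4) (85/7,6) (6,6)]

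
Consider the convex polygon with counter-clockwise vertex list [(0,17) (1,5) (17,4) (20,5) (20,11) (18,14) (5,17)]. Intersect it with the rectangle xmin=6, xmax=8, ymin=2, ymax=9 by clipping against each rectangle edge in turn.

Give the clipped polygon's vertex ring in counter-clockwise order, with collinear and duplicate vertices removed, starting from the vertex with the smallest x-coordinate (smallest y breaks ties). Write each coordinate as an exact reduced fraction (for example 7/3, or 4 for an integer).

1. After x ≥ 6: [(6,75/16) (17,4) (20,5) (20,11) (18,14) (6,218/13)]
2. After x ≤ 8: [(6,75/16) (8,73/16) (8,212/13) (6,218/13)]
3. After y ≥ 2: [(6,75/16) (8,73/16) (8,212/13) (6,218/13)]
4. After y ≤ 9: [(6,9) (6,75/16) (8,73/16) (8,9)]
5. Canonical ring: [(6,75/16) (8,73/16) (8,9) (6,9)]

Clipped polygon: [(6,75/16) (8,73/16) (8,9) (6,9)]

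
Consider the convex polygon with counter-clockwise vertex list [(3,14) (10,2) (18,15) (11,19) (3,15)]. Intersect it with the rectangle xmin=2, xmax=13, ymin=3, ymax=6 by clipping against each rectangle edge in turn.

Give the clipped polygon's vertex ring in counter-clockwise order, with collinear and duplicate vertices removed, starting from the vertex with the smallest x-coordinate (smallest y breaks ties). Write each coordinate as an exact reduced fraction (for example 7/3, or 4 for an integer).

1. After x ≥ 2: [(3,14) (10,2) (18,15) (11,19) (3,15)]
2. After x ≤ 13: [(3,14) (10,2) (13,55/8) (13,125/7) (11,19) (3,15)]
3. After y ≥ 3: [(3,14) (113/12,3) (138/13,3) (13,55/8) (13,125/7) (11,19) (3,15)]
4. After y ≤ 6: [(23/3,6) (113/12,3) (138/13,3) (162/13,6)]
5. Canonical ring: [(23/3,6) (113/12,3) (138/13,3) (162/13,6)]

Clipped polygon: [(23/3,6) (113/12,3) (138/13,3) (162/13,6)]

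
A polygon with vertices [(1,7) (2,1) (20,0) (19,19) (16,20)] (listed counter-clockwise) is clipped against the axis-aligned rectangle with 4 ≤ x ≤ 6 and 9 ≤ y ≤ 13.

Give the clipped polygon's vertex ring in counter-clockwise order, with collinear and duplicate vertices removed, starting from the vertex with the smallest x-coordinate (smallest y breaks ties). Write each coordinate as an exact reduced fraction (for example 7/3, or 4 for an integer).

1. After x ≥ 4: [(4,48/5) (4,8/9) (20,0) (19,19) (16,20)]
2. After x ≤ 6: [(6,34/3) (4,48/5) (4,8/9) (6,7/9)]
3. After y ≥ 9: [(6,9) (6,34/3) (4,48/5) (4,9)]
4. After y ≤ 13: [(6,9) (6,34/3) (4,48/5) (4,9)]
5. Canonical ring: [(4,9) (6,9) (6,34/3) (4,48/5)]

Clipped polygon: [(4,9) (6,9) (6,34/3) (4,48/5)]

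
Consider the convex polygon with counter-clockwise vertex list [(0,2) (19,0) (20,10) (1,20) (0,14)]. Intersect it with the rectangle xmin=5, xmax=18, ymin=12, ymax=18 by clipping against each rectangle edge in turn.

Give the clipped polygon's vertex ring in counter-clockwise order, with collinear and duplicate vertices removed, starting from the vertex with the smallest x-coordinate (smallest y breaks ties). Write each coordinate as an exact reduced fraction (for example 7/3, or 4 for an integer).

1. After x ≥ 5: [(5,28/19) (19,0) (20,10) (5,340/19)]
2. After x ≤ 18: [(5,28/19) (18,2/19) (18,210/19) (5,340/19)]
3. After y ≥ 12: [(5,12) (81/5,12) (5,340/19)]
4. After y ≤ 18: [(5,12) (81/5,12) (5,340/19)]
5. Canonical ring: [(5,12) (81/5,12) (5,340/19)]

Clipped polygon: [(5,12) (81/5,12) (5,340/19)]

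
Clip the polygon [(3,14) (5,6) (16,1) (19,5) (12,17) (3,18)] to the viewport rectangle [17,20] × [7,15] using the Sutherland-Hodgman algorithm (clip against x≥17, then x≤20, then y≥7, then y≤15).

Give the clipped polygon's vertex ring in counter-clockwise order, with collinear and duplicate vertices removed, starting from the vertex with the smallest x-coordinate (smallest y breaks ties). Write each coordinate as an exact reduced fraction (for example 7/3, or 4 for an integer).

Clipped polygon: [(17,7) (107/6,7) (17,59/7)]

1. After x ≥ 17: [(17,7/3) (19,5) (17,59/7)]
2. After x ≤ 20: [(17,7/3) (19,5) (17,59/7)]
3. After y ≥ 7: [(17,7) (107/6,7) (17,59/7)]
4. After y ≤ 15: [(17,7) (107/6,7) (17,59/7)]
5. Canonical ring: [(17,7) (107/6,7) (17,59/7)]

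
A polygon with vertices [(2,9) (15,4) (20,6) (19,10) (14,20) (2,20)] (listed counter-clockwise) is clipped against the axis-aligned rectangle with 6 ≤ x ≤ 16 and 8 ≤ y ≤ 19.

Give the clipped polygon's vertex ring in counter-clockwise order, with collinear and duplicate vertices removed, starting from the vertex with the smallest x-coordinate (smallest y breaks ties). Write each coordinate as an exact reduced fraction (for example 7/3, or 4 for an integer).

Clipped polygon: [(6,8) (16,8) (16,16) (29/2,19) (6,19)]

1. After x ≥ 6: [(6,97/13) (15,4) (20,6) (19,10) (14,20) (6,20)]
2. After x ≤ 16: [(6,97/13) (15,4) (16,22/5) (16,16) (14,20) (6,20)]
3. After y ≥ 8: [(6,8) (16,8) (16,16) (14,20) (6,20)]
4. After y ≤ 19: [(6,19) (6,8) (16,8) (16,16) (29/2,19)]
5. Canonical ring: [(6,8) (16,8) (16,16) (29/2,19) (6,19)]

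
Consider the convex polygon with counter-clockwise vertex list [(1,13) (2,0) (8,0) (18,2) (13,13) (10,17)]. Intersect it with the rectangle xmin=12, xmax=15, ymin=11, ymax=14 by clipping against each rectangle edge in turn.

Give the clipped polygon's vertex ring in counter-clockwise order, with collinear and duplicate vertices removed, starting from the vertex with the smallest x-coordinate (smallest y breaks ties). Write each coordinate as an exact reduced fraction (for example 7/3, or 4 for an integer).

Clipped polygon: [(12,11) (153/11,11) (13,13) (49/4,14) (12,14)]

1. After x ≥ 12: [(12,4/5) (18,2) (13,13) (12,43/3)]
2. After x ≤ 15: [(12,4/5) (15,7/5) (15,43/5) (13,13) (12,43/3)]
3. After y ≥ 11: [(12,11) (153/11,11) (13,13) (12,43/3)]
4. After y ≤ 14: [(12,14) (12,11) (153/11,11) (13,13) (49/4,14)]
5. Canonical ring: [(12,11) (153/11,11) (13,13) (49/4,14) (12,14)]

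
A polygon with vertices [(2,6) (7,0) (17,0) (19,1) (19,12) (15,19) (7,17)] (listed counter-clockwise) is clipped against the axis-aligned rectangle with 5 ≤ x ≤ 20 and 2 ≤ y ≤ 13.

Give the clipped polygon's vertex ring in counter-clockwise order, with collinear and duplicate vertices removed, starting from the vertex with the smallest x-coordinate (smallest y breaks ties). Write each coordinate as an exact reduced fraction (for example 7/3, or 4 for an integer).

Clipped polygon: [(5,12/5) (16/3,2) (19,2) (19,12) (129/7,13) (57/11,13) (5,63/5)]

1. After x ≥ 5: [(5,63/5) (5,12/5) (7,0) (17,0) (19,1) (19,12) (15,19) (7,17)]
2. After x ≤ 20: [(5,63/5) (5,12/5) (7,0) (17,0) (19,1) (19,12) (15,19) (7,17)]
3. After y ≥ 2: [(5,63/5) (5,12/5) (16/3,2) (19,2) (19,12) (15,19) (7,17)]
4. After y ≤ 13: [(57/11,13) (5,63/5) (5,12/5) (16/3,2) (19,2) (19,12) (129/7,13)]
5. Canonical ring: [(5,12/5) (16/3,2) (19,2) (19,12) (129/7,13) (57/11,13) (5,63/5)]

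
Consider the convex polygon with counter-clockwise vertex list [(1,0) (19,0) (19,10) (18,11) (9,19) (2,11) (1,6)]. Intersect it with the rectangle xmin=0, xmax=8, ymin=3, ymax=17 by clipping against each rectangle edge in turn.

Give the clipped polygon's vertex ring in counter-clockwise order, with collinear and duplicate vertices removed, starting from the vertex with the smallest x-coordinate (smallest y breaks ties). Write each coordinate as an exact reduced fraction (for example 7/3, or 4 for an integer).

Clipped polygon: [(1,3) (8,3) (8,17) (29/4,17) (2,11) (1,6)]

1. After x ≥ 0: [(1,0) (19,0) (19,10) (18,11) (9,19) (2,11) (1,6)]
2. After x ≤ 8: [(1,0) (8,0) (8,125/7) (2,11) (1,6)]
3. After y ≥ 3: [(1,3) (8,3) (8,125/7) (2,11) (1,6)]
4. After y ≤ 17: [(1,3) (8,3) (8,17) (29/4,17) (2,11) (1,6)]
5. Canonical ring: [(1,3) (8,3) (8,17) (29/4,17) (2,11) (1,6)]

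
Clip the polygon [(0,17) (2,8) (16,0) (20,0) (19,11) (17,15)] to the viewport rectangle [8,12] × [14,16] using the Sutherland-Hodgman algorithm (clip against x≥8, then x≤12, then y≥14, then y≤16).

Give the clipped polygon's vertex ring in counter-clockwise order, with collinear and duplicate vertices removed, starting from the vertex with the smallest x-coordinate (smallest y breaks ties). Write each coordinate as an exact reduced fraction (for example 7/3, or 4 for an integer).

Clipped polygon: [(8,14) (12,14) (12,265/17) (17/2,16) (8,16)]

1. After x ≥ 8: [(8,273/17) (8,32/7) (16,0) (20,0) (19,11) (17,15)]
2. After x ≤ 12: [(12,265/17) (8,273/17) (8,32/7) (12,16/7)]
3. After y ≥ 14: [(12,14) (12,265/17) (8,273/17) (8,14)]
4. After y ≤ 16: [(12,14) (12,265/17) (17/2,16) (8,16) (8,14)]
5. Canonical ring: [(8,14) (12,14) (12,265/17) (17/2,16) (8,16)]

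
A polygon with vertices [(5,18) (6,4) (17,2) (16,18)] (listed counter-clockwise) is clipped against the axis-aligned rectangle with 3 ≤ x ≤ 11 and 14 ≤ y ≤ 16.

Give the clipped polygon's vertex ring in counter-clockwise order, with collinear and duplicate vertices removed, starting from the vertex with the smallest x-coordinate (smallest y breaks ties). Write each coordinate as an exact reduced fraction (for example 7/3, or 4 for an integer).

Clipped polygon: [(36/7,16) (37/7,14) (11,14) (11,16)]

1. After x ≥ 3: [(5,18) (6,4) (17,2) (16,18)]
2. After x ≤ 11: [(11,18) (5,18) (6,4) (11,34/11)]
3. After y ≥ 14: [(11,14) (11,18) (5,18) (37/7,14)]
4. After y ≤ 16: [(11,14) (11,16) (36/7,16) (37/7,14)]
5. Canonical ring: [(36/7,16) (37/7,14) (11,14) (11,16)]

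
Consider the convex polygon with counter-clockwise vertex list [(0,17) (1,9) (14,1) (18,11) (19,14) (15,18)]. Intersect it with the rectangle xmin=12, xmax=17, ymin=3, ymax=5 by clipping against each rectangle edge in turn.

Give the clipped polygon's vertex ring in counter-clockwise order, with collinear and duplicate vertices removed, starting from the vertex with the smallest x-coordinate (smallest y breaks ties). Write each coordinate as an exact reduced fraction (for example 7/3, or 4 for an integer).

1. After x ≥ 12: [(12,89/5) (12,29/13) (14,1) (18,11) (19,14) (15,18)]
2. After x ≤ 17: [(12,89/5) (12,29/13) (14,1) (17,17/2) (17,16) (15,18)]
3. After y ≥ 3: [(12,89/5) (12,3) (74/5,3) (17,17/2) (17,16) (15,18)]
4. After y ≤ 5: [(12,5) (12,3) (74/5,3) (78/5,5)]
5. Canonical ring: [(12,3) (74/5,3) (78/5,5) (12,5)]

Clipped polygon: [(12,3) (74/5,3) (78/5,5) (12,5)]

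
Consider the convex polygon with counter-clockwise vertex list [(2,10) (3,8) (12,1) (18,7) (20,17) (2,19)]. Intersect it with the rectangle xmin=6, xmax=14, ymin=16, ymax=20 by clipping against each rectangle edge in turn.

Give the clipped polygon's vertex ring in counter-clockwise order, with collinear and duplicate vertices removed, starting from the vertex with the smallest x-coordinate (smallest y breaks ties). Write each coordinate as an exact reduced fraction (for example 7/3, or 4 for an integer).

Clipped polygon: [(6,16) (14,16) (14,53/3) (6,167/9)]

1. After x ≥ 6: [(6,17/3) (12,1) (18,7) (20,17) (6,167/9)]
2. After x ≤ 14: [(6,17/3) (12,1) (14,3) (14,53/3) (6,167/9)]
3. After y ≥ 16: [(6,16) (14,16) (14,53/3) (6,167/9)]
4. After y ≤ 20: [(6,16) (14,16) (14,53/3) (6,167/9)]
5. Canonical ring: [(6,16) (14,16) (14,53/3) (6,167/9)]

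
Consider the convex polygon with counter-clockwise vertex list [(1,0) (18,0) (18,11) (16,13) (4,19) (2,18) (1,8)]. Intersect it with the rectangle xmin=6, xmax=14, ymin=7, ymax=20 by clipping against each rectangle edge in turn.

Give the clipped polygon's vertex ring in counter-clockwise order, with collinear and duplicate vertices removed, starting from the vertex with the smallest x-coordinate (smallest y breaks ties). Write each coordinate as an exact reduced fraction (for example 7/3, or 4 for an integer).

Clipped polygon: [(6,7) (14,7) (14,14) (6,18)]

1. After x ≥ 6: [(6,0) (18,0) (18,11) (16,13) (6,18)]
2. After x ≤ 14: [(6,0) (14,0) (14,14) (6,18)]
3. After y ≥ 7: [(6,7) (14,7) (14,14) (6,18)]
4. After y ≤ 20: [(6,7) (14,7) (14,14) (6,18)]
5. Canonical ring: [(6,7) (14,7) (14,14) (6,18)]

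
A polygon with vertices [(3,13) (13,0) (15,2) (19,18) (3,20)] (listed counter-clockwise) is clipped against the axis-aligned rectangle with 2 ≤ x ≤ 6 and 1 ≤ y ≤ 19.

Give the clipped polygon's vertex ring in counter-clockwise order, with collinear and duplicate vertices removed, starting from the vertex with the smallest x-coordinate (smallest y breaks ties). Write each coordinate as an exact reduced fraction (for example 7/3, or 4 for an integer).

1. After x ≥ 2: [(3,13) (13,0) (15,2) (19,18) (3,20)]
2. After x ≤ 6: [(3,13) (6,91/10) (6,157/8) (3,20)]
3. After y ≥ 1: [(3,13) (6,91/10) (6,157/8) (3,20)]
4. After y ≤ 19: [(3,19) (3,13) (6,91/10) (6,19)]
5. Canonical ring: [(3,13) (6,91/10) (6,19) (3,19)]

Clipped polygon: [(3,13) (6,91/10) (6,19) (3,19)]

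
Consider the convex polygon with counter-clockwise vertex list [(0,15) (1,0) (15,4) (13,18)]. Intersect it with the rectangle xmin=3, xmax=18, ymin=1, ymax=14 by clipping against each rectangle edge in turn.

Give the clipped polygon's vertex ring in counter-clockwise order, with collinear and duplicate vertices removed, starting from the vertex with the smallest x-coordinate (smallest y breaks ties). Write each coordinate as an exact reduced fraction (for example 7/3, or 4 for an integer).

1. After x ≥ 3: [(3,204/13) (3,4/7) (15,4) (13,18)]
2. After x ≤ 18: [(3,204/13) (3,4/7) (15,4) (13,18)]
3. After y ≥ 1: [(3,204/13) (3,1) (9/2,1) (15,4) (13,18)]
4. After y ≤ 14: [(3,14) (3,1) (9/2,1) (15,4) (95/7,14)]
5. Canonical ring: [(3,1) (9/2,1) (15,4) (95/7,14) (3,14)]

Clipped polygon: [(3,1) (9/2,1) (15,4) (95/7,14) (3,14)]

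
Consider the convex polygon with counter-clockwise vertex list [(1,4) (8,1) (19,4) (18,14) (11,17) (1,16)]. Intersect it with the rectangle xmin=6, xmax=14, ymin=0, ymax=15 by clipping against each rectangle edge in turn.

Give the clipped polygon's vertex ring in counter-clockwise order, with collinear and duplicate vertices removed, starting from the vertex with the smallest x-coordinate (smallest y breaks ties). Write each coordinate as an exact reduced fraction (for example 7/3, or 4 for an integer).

1. After x ≥ 6: [(6,13/7) (8,1) (19,4) (18,14) (11,17) (6,33/2)]
2. After x ≤ 14: [(6,13/7) (8,1) (14,29/11) (14,110/7) (11,17) (6,33/2)]
3. After y ≥ 0: [(6,13/7) (8,1) (14,29/11) (14,110/7) (11,17) (6,33/2)]
4. After y ≤ 15: [(6,15) (6,13/7) (8,1) (14,29/11) (14,15)]
5. Canonical ring: [(6,13/7) (8,1) (14,29/11) (14,15) (6,15)]

Clipped polygon: [(6,13/7) (8,1) (14,29/11) (14,15) (6,15)]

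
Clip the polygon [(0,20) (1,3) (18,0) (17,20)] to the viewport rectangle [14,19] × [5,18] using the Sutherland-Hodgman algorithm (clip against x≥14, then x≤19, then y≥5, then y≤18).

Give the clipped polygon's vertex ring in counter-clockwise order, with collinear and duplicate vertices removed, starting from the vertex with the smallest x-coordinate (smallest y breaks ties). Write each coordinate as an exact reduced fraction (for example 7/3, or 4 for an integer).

1. After x ≥ 14: [(14,20) (14,12/17) (18,0) (17,20)]
2. After x ≤ 19: [(14,20) (14,12/17) (18,0) (17,20)]
3. After y ≥ 5: [(14,20) (14,5) (71/4,5) (17,20)]
4. After y ≤ 18: [(14,18) (14,5) (71/4,5) (171/10,18)]
5. Canonical ring: [(14,5) (71/4,5) (171/10,18) (14,18)]

Clipped polygon: [(14,5) (71/4,5) (171/10,18) (14,18)]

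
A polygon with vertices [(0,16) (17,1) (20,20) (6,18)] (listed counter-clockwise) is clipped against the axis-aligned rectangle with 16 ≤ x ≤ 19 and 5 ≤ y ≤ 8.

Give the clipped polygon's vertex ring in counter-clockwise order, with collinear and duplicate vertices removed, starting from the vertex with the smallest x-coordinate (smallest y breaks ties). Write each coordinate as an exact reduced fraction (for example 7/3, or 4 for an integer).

Clipped polygon: [(16,5) (335/19,5) (344/19,8) (16,8)]

1. After x ≥ 16: [(16,32/17) (17,1) (20,20) (16,136/7)]
2. After x ≤ 19: [(16,32/17) (17,1) (19,41/3) (19,139/7) (16,136/7)]
3. After y ≥ 5: [(16,5) (335/19,5) (19,41/3) (19,139/7) (16,136/7)]
4. After y ≤ 8: [(16,8) (16,5) (335/19,5) (344/19,8)]
5. Canonical ring: [(16,5) (335/19,5) (344/19,8) (16,8)]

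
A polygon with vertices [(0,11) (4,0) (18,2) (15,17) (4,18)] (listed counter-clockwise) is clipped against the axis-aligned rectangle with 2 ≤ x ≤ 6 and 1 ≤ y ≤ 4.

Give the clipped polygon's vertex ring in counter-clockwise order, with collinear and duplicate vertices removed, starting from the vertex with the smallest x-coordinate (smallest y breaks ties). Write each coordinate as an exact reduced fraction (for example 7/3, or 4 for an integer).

1. After x ≥ 2: [(2,29/2) (2,11/2) (4,0) (18,2) (15,17) (4,18)]
2. After x ≤ 6: [(2,29/2) (2,11/2) (4,0) (6,2/7) (6,196/11) (4,18)]
3. After y ≥ 1: [(2,29/2) (2,11/2) (40/11,1) (6,1) (6,196/11) (4,18)]
4. After y ≤ 4: [(28/11,4) (40/11,1) (6,1) (6,4)]
5. Canonical ring: [(28/11,4) (40/11,1) (6,1) (6,4)]

Clipped polygon: [(28/11,4) (40/11,1) (6,1) (6,4)]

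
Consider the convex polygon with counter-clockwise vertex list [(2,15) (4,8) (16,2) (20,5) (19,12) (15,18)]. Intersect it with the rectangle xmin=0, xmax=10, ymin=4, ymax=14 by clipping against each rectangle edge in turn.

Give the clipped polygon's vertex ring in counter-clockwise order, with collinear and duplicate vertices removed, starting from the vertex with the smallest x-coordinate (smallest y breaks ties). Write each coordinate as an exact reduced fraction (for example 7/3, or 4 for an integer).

1. After x ≥ 0: [(2,15) (4,8) (16,2) (20,5) (19,12) (15,18)]
2. After x ≤ 10: [(10,219/13) (2,15) (4,8) (10,5)]
3. After y ≥ 4: [(10,219/13) (2,15) (4,8) (10,5)]
4. After y ≤ 14: [(10,14) (16/7,14) (4,8) (10,5)]
5. Canonical ring: [(16/7,14) (4,8) (10,5) (10,14)]

Clipped polygon: [(16/7,14) (4,8) (10,5) (10,14)]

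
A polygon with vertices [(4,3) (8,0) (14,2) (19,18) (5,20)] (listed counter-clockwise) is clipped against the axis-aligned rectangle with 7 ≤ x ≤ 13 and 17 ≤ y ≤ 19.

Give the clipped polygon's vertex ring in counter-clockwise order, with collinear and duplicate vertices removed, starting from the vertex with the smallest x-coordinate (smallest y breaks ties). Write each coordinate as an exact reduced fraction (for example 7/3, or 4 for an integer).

1. After x ≥ 7: [(7,3/4) (8,0) (14,2) (19,18) (7,138/7)]
2. After x ≤ 13: [(7,3/4) (8,0) (13,5/3) (13,132/7) (7,138/7)]
3. After y ≥ 17: [(7,17) (13,17) (13,132/7) (7,138/7)]
4. After y ≤ 19: [(7,19) (7,17) (13,17) (13,132/7) (12,19)]
5. Canonical ring: [(7,17) (13,17) (13,132/7) (12,19) (7,19)]

Clipped polygon: [(7,17) (13,17) (13,132/7) (12,19) (7,19)]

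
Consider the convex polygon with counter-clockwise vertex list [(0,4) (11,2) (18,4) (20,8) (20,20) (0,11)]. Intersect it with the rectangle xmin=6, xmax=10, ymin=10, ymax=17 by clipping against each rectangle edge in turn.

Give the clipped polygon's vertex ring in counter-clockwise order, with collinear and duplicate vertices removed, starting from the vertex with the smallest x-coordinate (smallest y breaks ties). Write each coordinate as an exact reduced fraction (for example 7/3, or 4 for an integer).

Clipped polygon: [(6,10) (10,10) (10,31/2) (6,137/10)]

1. After x ≥ 6: [(6,32/11) (11,2) (18,4) (20,8) (20,20) (6,137/10)]
2. After x ≤ 10: [(6,32/11) (10,24/11) (10,31/2) (6,137/10)]
3. After y ≥ 10: [(6,10) (10,10) (10,31/2) (6,137/10)]
4. After y ≤ 17: [(6,10) (10,10) (10,31/2) (6,137/10)]
5. Canonical ring: [(6,10) (10,10) (10,31/2) (6,137/10)]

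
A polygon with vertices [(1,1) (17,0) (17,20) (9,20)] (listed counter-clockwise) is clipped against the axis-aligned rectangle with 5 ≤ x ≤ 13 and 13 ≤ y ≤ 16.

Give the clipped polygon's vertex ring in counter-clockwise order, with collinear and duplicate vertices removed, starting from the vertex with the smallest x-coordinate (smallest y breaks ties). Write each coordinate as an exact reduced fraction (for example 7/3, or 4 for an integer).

Clipped polygon: [(115/19,13) (13,13) (13,16) (139/19,16)]

1. After x ≥ 5: [(5,21/2) (5,3/4) (17,0) (17,20) (9,20)]
2. After x ≤ 13: [(5,21/2) (5,3/4) (13,1/4) (13,20) (9,20)]
3. After y ≥ 13: [(115/19,13) (13,13) (13,20) (9,20)]
4. After y ≤ 16: [(139/19,16) (115/19,13) (13,13) (13,16)]
5. Canonical ring: [(115/19,13) (13,13) (13,16) (139/19,16)]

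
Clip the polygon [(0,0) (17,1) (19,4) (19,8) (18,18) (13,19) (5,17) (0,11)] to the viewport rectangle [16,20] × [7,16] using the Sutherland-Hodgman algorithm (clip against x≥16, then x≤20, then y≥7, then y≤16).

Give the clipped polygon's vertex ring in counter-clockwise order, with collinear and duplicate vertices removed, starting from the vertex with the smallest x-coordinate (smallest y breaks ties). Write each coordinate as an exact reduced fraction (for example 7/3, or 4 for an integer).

1. After x ≥ 16: [(16,16/17) (17,1) (19,4) (19,8) (18,18) (16,92/5)]
2. After x ≤ 20: [(16,16/17) (17,1) (19,4) (19,8) (18,18) (16,92/5)]
3. After y ≥ 7: [(16,7) (19,7) (19,8) (18,18) (16,92/5)]
4. After y ≤ 16: [(16,16) (16,7) (19,7) (19,8) (91/5,16)]
5. Canonical ring: [(16,7) (19,7) (19,8) (91/5,16) (16,16)]

Clipped polygon: [(16,7) (19,7) (19,8) (91/5,16) (16,16)]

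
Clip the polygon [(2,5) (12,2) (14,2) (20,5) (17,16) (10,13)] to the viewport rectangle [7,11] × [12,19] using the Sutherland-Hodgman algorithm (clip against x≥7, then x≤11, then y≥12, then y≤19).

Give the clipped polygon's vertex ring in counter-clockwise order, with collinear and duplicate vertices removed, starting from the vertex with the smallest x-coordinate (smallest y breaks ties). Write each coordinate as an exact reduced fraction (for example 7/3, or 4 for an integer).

1. After x ≥ 7: [(7,10) (7,7/2) (12,2) (14,2) (20,5) (17,16) (10,13)]
2. After x ≤ 11: [(7,10) (7,7/2) (11,23/10) (11,94/7) (10,13)]
3. After y ≥ 12: [(9,12) (11,12) (11,94/7) (10,13)]
4. After y ≤ 19: [(9,12) (11,12) (11,94/7) (10,13)]
5. Canonical ring: [(9,12) (11,12) (11,94/7) (10,13)]

Clipped polygon: [(9,12) (11,12) (11,94/7) (10,13)]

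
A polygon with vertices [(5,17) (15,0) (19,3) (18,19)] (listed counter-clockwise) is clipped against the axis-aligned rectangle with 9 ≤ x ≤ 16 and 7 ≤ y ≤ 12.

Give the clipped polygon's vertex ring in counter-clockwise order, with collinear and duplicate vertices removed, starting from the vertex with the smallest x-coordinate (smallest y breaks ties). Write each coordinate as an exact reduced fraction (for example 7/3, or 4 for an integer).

1. After x ≥ 9: [(9,229/13) (9,51/5) (15,0) (19,3) (18,19)]
2. After x ≤ 16: [(16,243/13) (9,229/13) (9,51/5) (15,0) (16,3/4)]
3. After y ≥ 7: [(16,7) (16,243/13) (9,229/13) (9,51/5) (185/17,7)]
4. After y ≤ 12: [(16,7) (16,12) (9,12) (9,51/5) (185/17,7)]
5. Canonical ring: [(9,51/5) (185/17,7) (16,7) (16,12) (9,12)]

Clipped polygon: [(9,51/5) (185/17,7) (16,7) (16,12) (9,12)]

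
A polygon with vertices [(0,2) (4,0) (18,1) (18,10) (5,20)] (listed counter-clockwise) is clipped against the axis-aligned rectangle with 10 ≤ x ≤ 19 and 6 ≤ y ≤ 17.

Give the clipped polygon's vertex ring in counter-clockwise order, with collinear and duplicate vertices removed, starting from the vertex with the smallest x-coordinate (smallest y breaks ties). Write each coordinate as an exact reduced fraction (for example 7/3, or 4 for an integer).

Clipped polygon: [(10,6) (18,6) (18,10) (10,210/13)]

1. After x ≥ 10: [(10,3/7) (18,1) (18,10) (10,210/13)]
2. After x ≤ 19: [(10,3/7) (18,1) (18,10) (10,210/13)]
3. After y ≥ 6: [(10,6) (18,6) (18,10) (10,210/13)]
4. After y ≤ 17: [(10,6) (18,6) (18,10) (10,210/13)]
5. Canonical ring: [(10,6) (18,6) (18,10) (10,210/13)]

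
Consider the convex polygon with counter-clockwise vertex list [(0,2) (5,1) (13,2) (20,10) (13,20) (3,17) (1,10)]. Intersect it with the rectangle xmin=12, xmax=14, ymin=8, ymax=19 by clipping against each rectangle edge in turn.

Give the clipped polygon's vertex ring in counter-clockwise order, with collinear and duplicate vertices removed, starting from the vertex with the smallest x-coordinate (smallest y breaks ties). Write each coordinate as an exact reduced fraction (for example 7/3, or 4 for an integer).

Clipped polygon: [(12,8) (14,8) (14,130/7) (137/10,19) (12,19)]

1. After x ≥ 12: [(12,15/8) (13,2) (20,10) (13,20) (12,197/10)]
2. After x ≤ 14: [(12,15/8) (13,2) (14,22/7) (14,130/7) (13,20) (12,197/10)]
3. After y ≥ 8: [(12,8) (14,8) (14,130/7) (13,20) (12,197/10)]
4. After y ≤ 19: [(12,19) (12,8) (14,8) (14,130/7) (137/10,19)]
5. Canonical ring: [(12,8) (14,8) (14,130/7) (137/10,19) (12,19)]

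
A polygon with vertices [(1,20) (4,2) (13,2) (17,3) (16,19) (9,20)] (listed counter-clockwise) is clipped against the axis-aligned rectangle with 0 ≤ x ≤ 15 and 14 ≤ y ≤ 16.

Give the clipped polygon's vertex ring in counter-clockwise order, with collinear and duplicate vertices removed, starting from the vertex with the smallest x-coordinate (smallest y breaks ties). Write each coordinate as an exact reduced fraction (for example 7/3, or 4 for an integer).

1. After x ≥ 0: [(1,20) (4,2) (13,2) (17,3) (16,19) (9,20)]
2. After x ≤ 15: [(1,20) (4,2) (13,2) (15,5/2) (15,134/7) (9,20)]
3. After y ≥ 14: [(1,20) (2,14) (15,14) (15,134/7) (9,20)]
4. After y ≤ 16: [(5/3,16) (2,14) (15,14) (15,16)]
5. Canonical ring: [(5/3,16) (2,14) (15,14) (15,16)]

Clipped polygon: [(5/3,16) (2,14) (15,14) (15,16)]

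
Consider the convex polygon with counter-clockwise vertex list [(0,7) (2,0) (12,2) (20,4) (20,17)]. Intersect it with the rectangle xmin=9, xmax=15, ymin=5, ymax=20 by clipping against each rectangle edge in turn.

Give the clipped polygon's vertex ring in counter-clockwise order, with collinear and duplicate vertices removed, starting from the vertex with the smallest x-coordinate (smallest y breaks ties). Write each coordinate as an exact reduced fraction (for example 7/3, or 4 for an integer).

1. After x ≥ 9: [(9,23/2) (9,7/5) (12,2) (20,4) (20,17)]
2. After x ≤ 15: [(15,29/2) (9,23/2) (9,7/5) (12,2) (15,11/4)]
3. After y ≥ 5: [(15,5) (15,29/2) (9,23/2) (9,5)]
4. After y ≤ 20: [(15,5) (15,29/2) (9,23/2) (9,5)]
5. Canonical ring: [(9,5) (15,5) (15,29/2) (9,23/2)]

Clipped polygon: [(9,5) (15,5) (15,29/2) (9,23/2)]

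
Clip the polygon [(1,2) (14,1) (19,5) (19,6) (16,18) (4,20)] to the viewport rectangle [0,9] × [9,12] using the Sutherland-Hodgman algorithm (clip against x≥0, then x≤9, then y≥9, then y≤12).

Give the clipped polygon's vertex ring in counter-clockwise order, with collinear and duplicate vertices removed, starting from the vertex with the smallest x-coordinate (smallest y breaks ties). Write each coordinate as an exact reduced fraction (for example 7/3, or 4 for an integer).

1. After x ≥ 0: [(1,2) (14,1) (19,5) (19,6) (16,18) (4,20)]
2. After x ≤ 9: [(1,2) (9,18/13) (9,115/6) (4,20)]
3. After y ≥ 9: [(13/6,9) (9,9) (9,115/6) (4,20)]
4. After y ≤ 12: [(8/3,12) (13/6,9) (9,9) (9,12)]
5. Canonical ring: [(13/6,9) (9,9) (9,12) (8/3,12)]

Clipped polygon: [(13/6,9) (9,9) (9,12) (8/3,12)]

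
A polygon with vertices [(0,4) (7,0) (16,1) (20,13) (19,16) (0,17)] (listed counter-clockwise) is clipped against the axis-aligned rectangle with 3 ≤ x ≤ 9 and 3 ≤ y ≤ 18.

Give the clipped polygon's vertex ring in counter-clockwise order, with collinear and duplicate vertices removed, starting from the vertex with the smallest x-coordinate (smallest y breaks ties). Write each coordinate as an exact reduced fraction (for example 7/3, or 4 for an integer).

Clipped polygon: [(3,3) (9,3) (9,314/19) (3,320/19)]

1. After x ≥ 3: [(3,16/7) (7,0) (16,1) (20,13) (19,16) (3,320/19)]
2. After x ≤ 9: [(3,16/7) (7,0) (9,2/9) (9,314/19) (3,320/19)]
3. After y ≥ 3: [(3,3) (9,3) (9,314/19) (3,320/19)]
4. After y ≤ 18: [(3,3) (9,3) (9,314/19) (3,320/19)]
5. Canonical ring: [(3,3) (9,3) (9,314/19) (3,320/19)]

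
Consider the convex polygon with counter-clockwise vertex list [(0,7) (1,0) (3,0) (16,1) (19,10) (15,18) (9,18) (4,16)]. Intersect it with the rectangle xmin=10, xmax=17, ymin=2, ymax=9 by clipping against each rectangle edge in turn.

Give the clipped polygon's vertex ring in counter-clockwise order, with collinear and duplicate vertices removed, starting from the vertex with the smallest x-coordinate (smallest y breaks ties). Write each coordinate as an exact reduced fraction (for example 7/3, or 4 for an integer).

1. After x ≥ 10: [(10,7/13) (16,1) (19,10) (15,18) (10,18)]
2. After x ≤ 17: [(10,7/13) (16,1) (17,4) (17,14) (15,18) (10,18)]
3. After y ≥ 2: [(10,2) (49/3,2) (17,4) (17,14) (15,18) (10,18)]
4. After y ≤ 9: [(10,9) (10,2) (49/3,2) (17,4) (17,9)]
5. Canonical ring: [(10,2) (49/3,2) (17,4) (17,9) (10,9)]

Clipped polygon: [(10,2) (49/3,2) (17,4) (17,9) (10,9)]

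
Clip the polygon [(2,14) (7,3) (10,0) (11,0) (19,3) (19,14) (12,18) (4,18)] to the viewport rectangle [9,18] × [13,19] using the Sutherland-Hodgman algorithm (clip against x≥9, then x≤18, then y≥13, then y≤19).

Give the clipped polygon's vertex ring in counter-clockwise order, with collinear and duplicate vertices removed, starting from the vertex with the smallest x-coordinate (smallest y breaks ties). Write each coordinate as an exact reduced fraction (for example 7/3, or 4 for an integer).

Clipped polygon: [(9,13) (18,13) (18,102/7) (12,18) (9,18)]

1. After x ≥ 9: [(9,1) (10,0) (11,0) (19,3) (19,14) (12,18) (9,18)]
2. After x ≤ 18: [(9,1) (10,0) (11,0) (18,21/8) (18,102/7) (12,18) (9,18)]
3. After y ≥ 13: [(9,13) (18,13) (18,102/7) (12,18) (9,18)]
4. After y ≤ 19: [(9,13) (18,13) (18,102/7) (12,18) (9,18)]
5. Canonical ring: [(9,13) (18,13) (18,102/7) (12,18) (9,18)]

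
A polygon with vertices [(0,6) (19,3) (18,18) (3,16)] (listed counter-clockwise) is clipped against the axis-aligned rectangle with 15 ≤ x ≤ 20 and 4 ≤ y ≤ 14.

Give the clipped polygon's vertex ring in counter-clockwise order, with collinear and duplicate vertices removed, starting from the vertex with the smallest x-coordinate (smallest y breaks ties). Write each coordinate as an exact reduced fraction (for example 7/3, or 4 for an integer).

Clipped polygon: [(15,4) (284/15,4) (274/15,14) (15,14)]

1. After x ≥ 15: [(15,69/19) (19,3) (18,18) (15,88/5)]
2. After x ≤ 20: [(15,69/19) (19,3) (18,18) (15,88/5)]
3. After y ≥ 4: [(15,4) (284/15,4) (18,18) (15,88/5)]
4. After y ≤ 14: [(15,14) (15,4) (284/15,4) (274/15,14)]
5. Canonical ring: [(15,4) (284/15,4) (274/15,14) (15,14)]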